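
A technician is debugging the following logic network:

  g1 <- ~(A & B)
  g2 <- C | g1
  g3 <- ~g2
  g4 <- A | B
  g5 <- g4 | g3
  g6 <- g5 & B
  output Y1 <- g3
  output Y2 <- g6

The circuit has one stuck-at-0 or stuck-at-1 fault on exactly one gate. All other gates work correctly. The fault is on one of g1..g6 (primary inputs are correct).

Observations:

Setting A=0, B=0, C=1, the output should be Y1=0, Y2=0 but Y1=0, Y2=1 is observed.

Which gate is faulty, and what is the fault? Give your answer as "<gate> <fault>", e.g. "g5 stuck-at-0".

Fault-free values for test 1 (A=0, B=0, C=1): g1=1, g2=1, g3=0, g4=0, g5=0, g6=0, giving Y1=0, Y2=0. Observed Y1=0, Y2=1.
Test 1: faults giving observed Y1=0, Y2=1 are {g6 stuck-at-1}.
Only g6 stuck-at-1 is consistent with every test.

g6 stuck-at-1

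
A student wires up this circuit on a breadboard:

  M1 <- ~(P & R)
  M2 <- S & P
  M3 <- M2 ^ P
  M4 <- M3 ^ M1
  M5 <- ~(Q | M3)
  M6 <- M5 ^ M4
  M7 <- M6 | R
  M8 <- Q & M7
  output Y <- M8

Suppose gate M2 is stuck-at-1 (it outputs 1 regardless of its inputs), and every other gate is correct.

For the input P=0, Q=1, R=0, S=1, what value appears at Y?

Propagate with M2 forced: M1=1, M2=1 [stuck-at-1], M3=1, M4=0, M5=0, M6=0, M7=0, M8=0.
So Y = 0. (Without the fault it would be 1.)

0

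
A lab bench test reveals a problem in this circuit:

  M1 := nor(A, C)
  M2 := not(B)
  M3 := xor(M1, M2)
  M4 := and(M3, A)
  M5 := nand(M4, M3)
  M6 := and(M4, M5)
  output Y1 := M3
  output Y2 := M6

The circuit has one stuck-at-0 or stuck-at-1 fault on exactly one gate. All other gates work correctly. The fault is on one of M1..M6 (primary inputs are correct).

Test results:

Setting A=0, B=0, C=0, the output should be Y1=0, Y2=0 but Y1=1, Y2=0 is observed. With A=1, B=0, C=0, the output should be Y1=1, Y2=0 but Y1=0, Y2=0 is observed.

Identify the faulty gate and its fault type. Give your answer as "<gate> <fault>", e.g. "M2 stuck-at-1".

M2 stuck-at-0

Fault-free values for test 1 (A=0, B=0, C=0): M1=1, M2=1, M3=0, M4=0, M5=1, M6=0, giving Y1=0, Y2=0. Observed Y1=1, Y2=0.
Test 1: faults giving observed Y1=1, Y2=0 are {M1 stuck-at-0, M2 stuck-at-0, M3 stuck-at-1}.
Test 2 (A=1, B=0, C=0): fault-free M1=0, M2=1, M3=1, M4=1, M5=0, M6=0 → Y1=1, Y2=0; observed Y1=0, Y2=0. Eliminates M1 stuck-at-0, M3 stuck-at-1.
Only M2 stuck-at-0 is consistent with every test.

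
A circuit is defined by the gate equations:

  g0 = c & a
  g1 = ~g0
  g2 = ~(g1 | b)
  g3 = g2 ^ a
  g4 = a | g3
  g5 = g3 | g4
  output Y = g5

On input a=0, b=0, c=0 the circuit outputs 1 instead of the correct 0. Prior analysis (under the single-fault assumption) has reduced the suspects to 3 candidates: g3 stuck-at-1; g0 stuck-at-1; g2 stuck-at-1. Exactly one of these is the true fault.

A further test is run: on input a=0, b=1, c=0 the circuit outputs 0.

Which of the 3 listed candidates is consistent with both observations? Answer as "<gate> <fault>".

Evaluate each candidate on input a=0, b=1, c=0:
  g3 stuck-at-1: g0=0, g1=1, g2=0, g3=1 [stuck-at-1], g4=1, g5=1 → 1 — eliminated
  g0 stuck-at-1: g0=1 [stuck-at-1], g1=0, g2=0, g3=0, g4=0, g5=0 → 0 — matches
  g2 stuck-at-1: g0=0, g1=1, g2=1 [stuck-at-1], g3=1, g4=1, g5=1 → 1 — eliminated
Only g0 stuck-at-1 reproduces the observed 0.

g0 stuck-at-1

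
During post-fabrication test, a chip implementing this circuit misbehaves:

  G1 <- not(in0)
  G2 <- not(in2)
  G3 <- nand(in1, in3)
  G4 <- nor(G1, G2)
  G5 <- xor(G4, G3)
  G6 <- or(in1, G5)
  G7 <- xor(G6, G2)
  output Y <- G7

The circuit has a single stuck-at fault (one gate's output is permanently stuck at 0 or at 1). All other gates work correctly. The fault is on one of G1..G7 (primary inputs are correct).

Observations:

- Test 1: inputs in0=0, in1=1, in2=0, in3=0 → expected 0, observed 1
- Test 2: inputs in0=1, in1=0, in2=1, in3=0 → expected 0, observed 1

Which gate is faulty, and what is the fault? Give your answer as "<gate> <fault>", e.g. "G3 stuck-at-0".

Fault-free values for test 1 (in0=0, in1=1, in2=0, in3=0): G1=1, G2=1, G3=1, G4=0, G5=1, G6=1, G7=0, giving Y=0. Observed 1.
Test 1: faults giving observed 1 are {G2 stuck-at-0, G6 stuck-at-0, G7 stuck-at-1}.
Test 2 (in0=1, in1=0, in2=1, in3=0): fault-free G1=0, G2=0, G3=1, G4=1, G5=0, G6=0, G7=0 → 0; observed 1. Eliminates G2 stuck-at-0, G6 stuck-at-0.
Only G7 stuck-at-1 is consistent with every test.

G7 stuck-at-1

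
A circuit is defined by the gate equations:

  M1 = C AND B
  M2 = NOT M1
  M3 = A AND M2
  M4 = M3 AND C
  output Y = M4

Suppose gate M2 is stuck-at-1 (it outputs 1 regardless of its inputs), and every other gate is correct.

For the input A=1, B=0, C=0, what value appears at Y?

Propagate with M2 forced: M1=0, M2=1 [stuck-at-1], M3=1, M4=0.
So Y = 0. (Same as the fault-free value — the fault is masked on this input.)

0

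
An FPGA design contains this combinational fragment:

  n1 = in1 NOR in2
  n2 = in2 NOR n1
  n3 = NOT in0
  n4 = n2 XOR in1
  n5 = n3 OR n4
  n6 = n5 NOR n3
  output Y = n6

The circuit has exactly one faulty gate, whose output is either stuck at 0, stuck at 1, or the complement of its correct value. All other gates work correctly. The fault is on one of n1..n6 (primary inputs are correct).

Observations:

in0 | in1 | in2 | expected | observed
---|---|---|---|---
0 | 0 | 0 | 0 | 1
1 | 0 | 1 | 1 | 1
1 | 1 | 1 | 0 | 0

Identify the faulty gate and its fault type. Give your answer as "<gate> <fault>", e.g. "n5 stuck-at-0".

Fault-free values for test 1 (in0=0, in1=0, in2=0): n1=1, n2=0, n3=1, n4=0, n5=1, n6=0, giving Y=0. Observed 1.
Test 1: faults giving observed 1 are {n3 stuck-at-0, n3 inverted output, n6 stuck-at-1, n6 inverted output}.
Test 2 (in0=1, in1=0, in2=1): fault-free n1=0, n2=0, n3=0, n4=0, n5=0, n6=1 → 1; observed 1. Eliminates n3 inverted output, n6 inverted output.
Test 3 (in0=1, in1=1, in2=1): fault-free n1=0, n2=0, n3=0, n4=1, n5=1, n6=0 → 0; observed 0. Eliminates n6 stuck-at-1.
Only n3 stuck-at-0 is consistent with every test.

n3 stuck-at-0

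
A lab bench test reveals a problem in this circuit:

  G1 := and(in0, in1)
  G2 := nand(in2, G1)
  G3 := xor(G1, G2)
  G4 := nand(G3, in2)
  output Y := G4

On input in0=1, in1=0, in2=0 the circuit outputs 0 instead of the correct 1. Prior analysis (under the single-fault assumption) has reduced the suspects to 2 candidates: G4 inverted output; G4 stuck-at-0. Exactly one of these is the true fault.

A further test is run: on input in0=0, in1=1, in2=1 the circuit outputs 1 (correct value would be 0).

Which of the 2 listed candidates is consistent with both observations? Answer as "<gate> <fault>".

G4 inverted output

Evaluate each candidate on input in0=0, in1=1, in2=1:
  G4 inverted output: G1=0, G2=1, G3=1, G4=1 [inverted output] → 1 — matches
  G4 stuck-at-0: G1=0, G2=1, G3=1, G4=0 [stuck-at-0] → 0 — eliminated
Only G4 inverted output reproduces the observed 1.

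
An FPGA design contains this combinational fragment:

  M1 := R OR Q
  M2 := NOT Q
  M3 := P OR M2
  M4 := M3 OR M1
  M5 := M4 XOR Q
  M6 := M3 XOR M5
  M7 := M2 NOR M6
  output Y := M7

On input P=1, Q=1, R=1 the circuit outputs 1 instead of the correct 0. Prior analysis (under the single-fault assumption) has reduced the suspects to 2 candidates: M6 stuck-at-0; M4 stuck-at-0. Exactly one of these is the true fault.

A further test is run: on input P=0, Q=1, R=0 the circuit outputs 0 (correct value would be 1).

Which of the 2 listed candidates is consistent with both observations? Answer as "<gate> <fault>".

Evaluate each candidate on input P=0, Q=1, R=0:
  M6 stuck-at-0: M1=1, M2=0, M3=0, M4=1, M5=0, M6=0 [stuck-at-0], M7=1 → 1 — eliminated
  M4 stuck-at-0: M1=1, M2=0, M3=0, M4=0 [stuck-at-0], M5=1, M6=1, M7=0 → 0 — matches
Only M4 stuck-at-0 reproduces the observed 0.

M4 stuck-at-0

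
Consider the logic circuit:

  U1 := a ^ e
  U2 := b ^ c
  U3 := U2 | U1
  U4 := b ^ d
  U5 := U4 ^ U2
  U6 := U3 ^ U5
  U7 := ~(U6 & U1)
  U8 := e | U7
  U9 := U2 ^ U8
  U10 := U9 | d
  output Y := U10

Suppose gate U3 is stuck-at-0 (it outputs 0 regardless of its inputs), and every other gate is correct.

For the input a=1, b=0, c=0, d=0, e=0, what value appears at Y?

Propagate with U3 forced: U1=1, U2=0, U3=0 [stuck-at-0], U4=0, U5=0, U6=0, U7=1, U8=1, U9=1, U10=1.
So Y = 1. (Without the fault it would be 0.)

1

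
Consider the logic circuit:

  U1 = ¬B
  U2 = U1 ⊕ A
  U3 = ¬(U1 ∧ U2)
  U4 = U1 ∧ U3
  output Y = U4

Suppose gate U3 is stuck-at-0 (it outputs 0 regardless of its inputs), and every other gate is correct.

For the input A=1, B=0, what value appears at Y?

Propagate with U3 forced: U1=1, U2=0, U3=0 [stuck-at-0], U4=0.
So Y = 0. (Without the fault it would be 1.)

0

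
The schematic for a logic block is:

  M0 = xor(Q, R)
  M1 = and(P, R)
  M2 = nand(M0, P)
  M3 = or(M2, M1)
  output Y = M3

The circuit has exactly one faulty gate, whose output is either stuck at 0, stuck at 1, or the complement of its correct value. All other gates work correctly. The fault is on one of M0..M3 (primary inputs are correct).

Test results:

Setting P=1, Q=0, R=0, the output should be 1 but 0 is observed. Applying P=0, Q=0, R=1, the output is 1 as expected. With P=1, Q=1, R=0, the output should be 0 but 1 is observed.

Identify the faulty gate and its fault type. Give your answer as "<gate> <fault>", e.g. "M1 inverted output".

Fault-free values for test 1 (P=1, Q=0, R=0): M0=0, M1=0, M2=1, M3=1, giving Y=1. Observed 0.
Test 1: faults giving observed 0 are {M0 stuck-at-1, M0 inverted output, M2 stuck-at-0, M2 inverted output, M3 stuck-at-0, M3 inverted output}.
Test 2 (P=0, Q=0, R=1): fault-free M0=1, M1=0, M2=1, M3=1 → 1; observed 1. Eliminates M2 stuck-at-0, M2 inverted output, M3 stuck-at-0, M3 inverted output.
Test 3 (P=1, Q=1, R=0): fault-free M0=1, M1=0, M2=0, M3=0 → 0; observed 1. Eliminates M0 stuck-at-1.
Only M0 inverted output is consistent with every test.

M0 inverted output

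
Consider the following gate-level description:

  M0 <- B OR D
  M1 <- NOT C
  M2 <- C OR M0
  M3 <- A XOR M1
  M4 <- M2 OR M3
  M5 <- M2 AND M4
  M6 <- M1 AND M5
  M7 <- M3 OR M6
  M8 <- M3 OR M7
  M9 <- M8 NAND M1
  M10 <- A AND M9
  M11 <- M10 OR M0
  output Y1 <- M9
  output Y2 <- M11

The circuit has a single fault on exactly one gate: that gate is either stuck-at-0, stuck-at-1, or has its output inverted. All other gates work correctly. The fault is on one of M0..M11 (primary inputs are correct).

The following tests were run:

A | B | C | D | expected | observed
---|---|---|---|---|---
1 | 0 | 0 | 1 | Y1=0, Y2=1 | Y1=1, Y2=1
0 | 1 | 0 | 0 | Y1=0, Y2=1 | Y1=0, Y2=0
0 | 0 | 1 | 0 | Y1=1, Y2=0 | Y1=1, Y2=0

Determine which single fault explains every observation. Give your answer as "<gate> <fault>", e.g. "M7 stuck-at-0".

Fault-free values for test 1 (A=1, B=0, C=0, D=1): M0=1, M1=1, M2=1, M3=0, M4=1, M5=1, M6=1, M7=1, M8=1, M9=0, M10=0, M11=1, giving Y1=0, Y2=1. Observed Y1=1, Y2=1.
Test 1: faults giving observed Y1=1, Y2=1 are {M0 stuck-at-0, M0 inverted output, M1 stuck-at-0, M1 inverted output, M2 stuck-at-0, M2 inverted output, M4 stuck-at-0, M4 inverted output, M5 stuck-at-0, M5 inverted output, M6 stuck-at-0, M6 inverted output, M7 stuck-at-0, M7 inverted output, M8 stuck-at-0, M8 inverted output, M9 stuck-at-1, M9 inverted output}.
Test 2 (A=0, B=1, C=0, D=0): fault-free M0=1, M1=1, M2=1, M3=1, M4=1, M5=1, M6=1, M7=1, M8=1, M9=0, M10=0, M11=1 → Y1=0, Y2=1; observed Y1=0, Y2=0. Eliminates M1 stuck-at-0, M1 inverted output, M2 stuck-at-0, M2 inverted output, M4 stuck-at-0, M4 inverted output, M5 stuck-at-0, M5 inverted output, M6 stuck-at-0, M6 inverted output, M7 stuck-at-0, M7 inverted output, M8 stuck-at-0, M8 inverted output, M9 stuck-at-1, M9 inverted output.
Test 3 (A=0, B=0, C=1, D=0): fault-free M0=0, M1=0, M2=1, M3=0, M4=1, M5=1, M6=0, M7=0, M8=0, M9=1, M10=0, M11=0 → Y1=1, Y2=0; observed Y1=1, Y2=0. Eliminates M0 inverted output.
Only M0 stuck-at-0 is consistent with every test.

M0 stuck-at-0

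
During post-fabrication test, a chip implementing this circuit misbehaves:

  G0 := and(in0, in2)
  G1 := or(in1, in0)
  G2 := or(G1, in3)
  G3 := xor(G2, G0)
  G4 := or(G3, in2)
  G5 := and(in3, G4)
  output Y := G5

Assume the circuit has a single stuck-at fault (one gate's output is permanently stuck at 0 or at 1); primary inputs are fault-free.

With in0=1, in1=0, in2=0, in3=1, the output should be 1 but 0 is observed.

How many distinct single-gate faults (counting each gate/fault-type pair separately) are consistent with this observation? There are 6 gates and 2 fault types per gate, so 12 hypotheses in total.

Fault-free: G0=0, G1=1, G2=1, G3=1, G4=1, G5=1 → 1. Observed 0.
  G0 stuck-at-0: output 1 ✗
  G0 stuck-at-1: output 0 ✓
  G1 stuck-at-0: output 1 ✗
  G1 stuck-at-1: output 1 ✗
  G2 stuck-at-0: output 0 ✓
  G2 stuck-at-1: output 1 ✗
  G3 stuck-at-0: output 0 ✓
  G3 stuck-at-1: output 1 ✗
  G4 stuck-at-0: output 0 ✓
  G4 stuck-at-1: output 1 ✗
  G5 stuck-at-0: output 0 ✓
  G5 stuck-at-1: output 1 ✗
Consistent faults: {G0 stuck-at-1, G2 stuck-at-0, G3 stuck-at-0, G4 stuck-at-0, G5 stuck-at-0} — 5 in all.

5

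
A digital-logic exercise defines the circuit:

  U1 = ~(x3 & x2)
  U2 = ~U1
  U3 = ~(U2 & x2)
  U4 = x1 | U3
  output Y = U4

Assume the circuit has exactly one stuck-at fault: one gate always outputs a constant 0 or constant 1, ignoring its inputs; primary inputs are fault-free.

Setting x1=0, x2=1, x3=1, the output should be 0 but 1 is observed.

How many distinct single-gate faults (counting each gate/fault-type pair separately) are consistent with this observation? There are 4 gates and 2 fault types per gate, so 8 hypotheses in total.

Fault-free: U1=0, U2=1, U3=0, U4=0 → 0. Observed 1.
  U1 stuck-at-0: output 0 ✗
  U1 stuck-at-1: output 1 ✓
  U2 stuck-at-0: output 1 ✓
  U2 stuck-at-1: output 0 ✗
  U3 stuck-at-0: output 0 ✗
  U3 stuck-at-1: output 1 ✓
  U4 stuck-at-0: output 0 ✗
  U4 stuck-at-1: output 1 ✓
Consistent faults: {U1 stuck-at-1, U2 stuck-at-0, U3 stuck-at-1, U4 stuck-at-1} — 4 in all.

4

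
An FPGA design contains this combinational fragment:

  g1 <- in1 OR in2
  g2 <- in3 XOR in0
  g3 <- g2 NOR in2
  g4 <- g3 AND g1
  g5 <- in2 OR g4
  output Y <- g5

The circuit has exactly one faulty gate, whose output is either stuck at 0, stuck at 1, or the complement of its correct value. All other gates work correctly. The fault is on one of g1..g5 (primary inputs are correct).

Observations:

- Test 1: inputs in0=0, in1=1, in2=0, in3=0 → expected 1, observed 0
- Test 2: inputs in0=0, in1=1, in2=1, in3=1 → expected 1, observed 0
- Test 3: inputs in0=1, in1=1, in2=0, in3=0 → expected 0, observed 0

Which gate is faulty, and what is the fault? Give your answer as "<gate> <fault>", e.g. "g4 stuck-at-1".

g5 stuck-at-0

Fault-free values for test 1 (in0=0, in1=1, in2=0, in3=0): g1=1, g2=0, g3=1, g4=1, g5=1, giving Y=1. Observed 0.
Test 1: faults giving observed 0 are {g1 stuck-at-0, g1 inverted output, g2 stuck-at-1, g2 inverted output, g3 stuck-at-0, g3 inverted output, g4 stuck-at-0, g4 inverted output, g5 stuck-at-0, g5 inverted output}.
Test 2 (in0=0, in1=1, in2=1, in3=1): fault-free g1=1, g2=1, g3=0, g4=0, g5=1 → 1; observed 0. Eliminates g1 stuck-at-0, g1 inverted output, g2 stuck-at-1, g2 inverted output, g3 stuck-at-0, g3 inverted output, g4 stuck-at-0, g4 inverted output.
Test 3 (in0=1, in1=1, in2=0, in3=0): fault-free g1=1, g2=1, g3=0, g4=0, g5=0 → 0; observed 0. Eliminates g5 inverted output.
Only g5 stuck-at-0 is consistent with every test.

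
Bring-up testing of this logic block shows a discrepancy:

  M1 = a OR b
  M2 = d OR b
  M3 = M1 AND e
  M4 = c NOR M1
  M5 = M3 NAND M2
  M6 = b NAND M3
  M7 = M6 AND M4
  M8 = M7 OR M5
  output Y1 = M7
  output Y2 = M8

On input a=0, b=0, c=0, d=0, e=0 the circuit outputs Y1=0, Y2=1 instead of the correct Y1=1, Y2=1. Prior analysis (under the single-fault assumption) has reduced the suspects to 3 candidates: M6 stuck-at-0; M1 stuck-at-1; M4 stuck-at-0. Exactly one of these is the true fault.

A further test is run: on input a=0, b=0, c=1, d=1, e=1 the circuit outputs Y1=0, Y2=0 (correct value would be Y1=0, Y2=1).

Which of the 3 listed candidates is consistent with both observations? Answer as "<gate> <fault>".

M1 stuck-at-1

Evaluate each candidate on input a=0, b=0, c=1, d=1, e=1:
  M6 stuck-at-0: M1=0, M2=1, M3=0, M4=0, M5=1, M6=0 [stuck-at-0], M7=0, M8=1 → Y1=0, Y2=1 — eliminated
  M1 stuck-at-1: M1=1 [stuck-at-1], M2=1, M3=1, M4=0, M5=0, M6=1, M7=0, M8=0 → Y1=0, Y2=0 — matches
  M4 stuck-at-0: M1=0, M2=1, M3=0, M4=0 [stuck-at-0], M5=1, M6=1, M7=0, M8=1 → Y1=0, Y2=1 — eliminated
Only M1 stuck-at-1 reproduces the observed Y1=0, Y2=0.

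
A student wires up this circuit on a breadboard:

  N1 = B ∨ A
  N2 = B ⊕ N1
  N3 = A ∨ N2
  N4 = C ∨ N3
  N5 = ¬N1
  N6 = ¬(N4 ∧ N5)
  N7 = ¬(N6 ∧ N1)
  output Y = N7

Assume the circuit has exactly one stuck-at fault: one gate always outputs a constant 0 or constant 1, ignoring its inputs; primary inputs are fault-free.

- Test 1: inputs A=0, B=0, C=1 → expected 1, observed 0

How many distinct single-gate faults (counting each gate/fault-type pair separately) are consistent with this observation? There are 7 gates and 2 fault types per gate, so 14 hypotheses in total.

Fault-free: N1=0, N2=0, N3=0, N4=1, N5=1, N6=0, N7=1 → 1. Observed 0.
  N1 stuck-at-0: output 1 ✗
  N1 stuck-at-1: output 0 ✓
  N2 stuck-at-0: output 1 ✗
  N2 stuck-at-1: output 1 ✗
  N3 stuck-at-0: output 1 ✗
  N3 stuck-at-1: output 1 ✗
  N4 stuck-at-0: output 1 ✗
  N4 stuck-at-1: output 1 ✗
  N5 stuck-at-0: output 1 ✗
  N5 stuck-at-1: output 1 ✗
  N6 stuck-at-0: output 1 ✗
  N6 stuck-at-1: output 1 ✗
  N7 stuck-at-0: output 0 ✓
  N7 stuck-at-1: output 1 ✗
Consistent faults: {N1 stuck-at-1, N7 stuck-at-0} — 2 in all.

2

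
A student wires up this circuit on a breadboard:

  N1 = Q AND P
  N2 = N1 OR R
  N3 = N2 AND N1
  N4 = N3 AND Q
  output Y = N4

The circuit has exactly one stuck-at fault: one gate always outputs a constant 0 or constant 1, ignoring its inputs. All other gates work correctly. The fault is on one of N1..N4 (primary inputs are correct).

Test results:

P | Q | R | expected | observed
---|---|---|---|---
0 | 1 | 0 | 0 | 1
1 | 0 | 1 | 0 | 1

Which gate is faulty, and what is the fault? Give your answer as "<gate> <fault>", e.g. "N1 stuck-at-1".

Fault-free values for test 1 (P=0, Q=1, R=0): N1=0, N2=0, N3=0, N4=0, giving Y=0. Observed 1.
Test 1: faults giving observed 1 are {N1 stuck-at-1, N3 stuck-at-1, N4 stuck-at-1}.
Test 2 (P=1, Q=0, R=1): fault-free N1=0, N2=1, N3=0, N4=0 → 0; observed 1. Eliminates N1 stuck-at-1, N3 stuck-at-1.
Only N4 stuck-at-1 is consistent with every test.

N4 stuck-at-1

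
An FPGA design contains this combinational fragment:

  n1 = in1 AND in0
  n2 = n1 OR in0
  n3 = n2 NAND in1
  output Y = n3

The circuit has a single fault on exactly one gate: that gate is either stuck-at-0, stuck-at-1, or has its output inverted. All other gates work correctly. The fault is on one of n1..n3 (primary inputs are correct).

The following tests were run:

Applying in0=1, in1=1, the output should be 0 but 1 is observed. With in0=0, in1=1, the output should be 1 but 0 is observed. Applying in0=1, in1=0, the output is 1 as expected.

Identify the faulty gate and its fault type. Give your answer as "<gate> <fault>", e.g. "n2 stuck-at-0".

Fault-free values for test 1 (in0=1, in1=1): n1=1, n2=1, n3=0, giving Y=0. Observed 1.
Test 1: faults giving observed 1 are {n2 stuck-at-0, n2 inverted output, n3 stuck-at-1, n3 inverted output}.
Test 2 (in0=0, in1=1): fault-free n1=0, n2=0, n3=1 → 1; observed 0. Eliminates n2 stuck-at-0, n3 stuck-at-1.
Test 3 (in0=1, in1=0): fault-free n1=0, n2=1, n3=1 → 1; observed 1. Eliminates n3 inverted output.
Only n2 inverted output is consistent with every test.

n2 inverted output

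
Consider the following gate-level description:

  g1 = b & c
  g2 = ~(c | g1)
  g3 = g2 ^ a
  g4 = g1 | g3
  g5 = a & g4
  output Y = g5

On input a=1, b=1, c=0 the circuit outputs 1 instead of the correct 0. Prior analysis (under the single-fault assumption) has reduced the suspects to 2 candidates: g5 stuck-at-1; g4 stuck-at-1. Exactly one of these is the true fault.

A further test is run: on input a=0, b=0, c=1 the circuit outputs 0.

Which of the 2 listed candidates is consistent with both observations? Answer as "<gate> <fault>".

g4 stuck-at-1

Evaluate each candidate on input a=0, b=0, c=1:
  g5 stuck-at-1: g1=0, g2=0, g3=0, g4=0, g5=1 [stuck-at-1] → 1 — eliminated
  g4 stuck-at-1: g1=0, g2=0, g3=0, g4=1 [stuck-at-1], g5=0 → 0 — matches
Only g4 stuck-at-1 reproduces the observed 0.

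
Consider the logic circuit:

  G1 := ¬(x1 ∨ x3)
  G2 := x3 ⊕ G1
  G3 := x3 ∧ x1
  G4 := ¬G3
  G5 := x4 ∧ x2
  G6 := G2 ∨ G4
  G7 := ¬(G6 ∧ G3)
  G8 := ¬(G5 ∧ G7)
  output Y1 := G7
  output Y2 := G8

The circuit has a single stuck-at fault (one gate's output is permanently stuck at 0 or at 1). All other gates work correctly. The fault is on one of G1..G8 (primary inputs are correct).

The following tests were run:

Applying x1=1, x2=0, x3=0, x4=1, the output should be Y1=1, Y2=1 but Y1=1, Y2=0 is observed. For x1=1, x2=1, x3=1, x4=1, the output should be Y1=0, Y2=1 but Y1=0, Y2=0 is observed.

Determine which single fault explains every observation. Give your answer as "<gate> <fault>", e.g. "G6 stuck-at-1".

G8 stuck-at-0

Fault-free values for test 1 (x1=1, x2=0, x3=0, x4=1): G1=0, G2=0, G3=0, G4=1, G5=0, G6=1, G7=1, G8=1, giving Y1=1, Y2=1. Observed Y1=1, Y2=0.
Test 1: faults giving observed Y1=1, Y2=0 are {G5 stuck-at-1, G8 stuck-at-0}.
Test 2 (x1=1, x2=1, x3=1, x4=1): fault-free G1=0, G2=1, G3=1, G4=0, G5=1, G6=1, G7=0, G8=1 → Y1=0, Y2=1; observed Y1=0, Y2=0. Eliminates G5 stuck-at-1.
Only G8 stuck-at-0 is consistent with every test.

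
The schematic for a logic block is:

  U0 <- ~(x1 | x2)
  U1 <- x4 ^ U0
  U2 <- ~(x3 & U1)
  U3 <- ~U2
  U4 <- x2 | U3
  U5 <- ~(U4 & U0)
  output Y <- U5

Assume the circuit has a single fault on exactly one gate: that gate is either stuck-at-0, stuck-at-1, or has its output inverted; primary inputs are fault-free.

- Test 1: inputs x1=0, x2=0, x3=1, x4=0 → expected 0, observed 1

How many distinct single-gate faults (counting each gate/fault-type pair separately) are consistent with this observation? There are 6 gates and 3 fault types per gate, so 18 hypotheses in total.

12

Fault-free: U0=1, U1=1, U2=0, U3=1, U4=1, U5=0 → 0. Observed 1.
  U0: stuck-at-0, inverted output ✓; others ✗
  U1: stuck-at-0, inverted output ✓; others ✗
  U2: stuck-at-1, inverted output ✓; others ✗
  U3: stuck-at-0, inverted output ✓; others ✗
  U4: stuck-at-0, inverted output ✓; others ✗
  U5: stuck-at-1, inverted output ✓; others ✗
Consistent faults: {U0 stuck-at-0, U0 inverted output, U1 stuck-at-0, U1 inverted output, U2 stuck-at-1, U2 inverted output, U3 stuck-at-0, U3 inverted output, U4 stuck-at-0, U4 inverted output, U5 stuck-at-1, U5 inverted output} — 12 in all.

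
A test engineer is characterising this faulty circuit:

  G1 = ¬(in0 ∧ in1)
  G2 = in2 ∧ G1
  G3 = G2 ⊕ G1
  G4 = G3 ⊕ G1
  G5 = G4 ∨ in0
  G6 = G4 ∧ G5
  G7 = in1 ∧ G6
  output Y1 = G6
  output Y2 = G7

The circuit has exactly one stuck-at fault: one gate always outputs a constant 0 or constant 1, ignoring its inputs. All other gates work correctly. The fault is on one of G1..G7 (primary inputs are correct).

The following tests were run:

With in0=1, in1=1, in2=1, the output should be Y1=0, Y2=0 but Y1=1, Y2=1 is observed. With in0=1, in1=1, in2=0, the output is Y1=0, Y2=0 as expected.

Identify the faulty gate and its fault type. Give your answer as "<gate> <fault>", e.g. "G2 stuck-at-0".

Fault-free values for test 1 (in0=1, in1=1, in2=1): G1=0, G2=0, G3=0, G4=0, G5=1, G6=0, G7=0, giving Y1=0, Y2=0. Observed Y1=1, Y2=1.
Test 1: faults giving observed Y1=1, Y2=1 are {G1 stuck-at-1, G2 stuck-at-1, G3 stuck-at-1, G4 stuck-at-1, G6 stuck-at-1}.
Test 2 (in0=1, in1=1, in2=0): fault-free G1=0, G2=0, G3=0, G4=0, G5=1, G6=0, G7=0 → Y1=0, Y2=0; observed Y1=0, Y2=0. Eliminates G2 stuck-at-1, G3 stuck-at-1, G4 stuck-at-1, G6 stuck-at-1.
Only G1 stuck-at-1 is consistent with every test.

G1 stuck-at-1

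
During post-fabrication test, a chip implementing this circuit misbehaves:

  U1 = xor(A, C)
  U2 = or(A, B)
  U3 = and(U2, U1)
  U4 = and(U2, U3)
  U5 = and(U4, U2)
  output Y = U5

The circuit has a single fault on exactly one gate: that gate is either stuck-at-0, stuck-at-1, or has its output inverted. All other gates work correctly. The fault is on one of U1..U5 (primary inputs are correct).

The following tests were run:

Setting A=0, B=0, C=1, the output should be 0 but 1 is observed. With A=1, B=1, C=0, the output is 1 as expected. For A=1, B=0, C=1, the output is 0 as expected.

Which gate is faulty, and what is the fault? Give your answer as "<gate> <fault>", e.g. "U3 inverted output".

Fault-free values for test 1 (A=0, B=0, C=1): U1=1, U2=0, U3=0, U4=0, U5=0, giving Y=0. Observed 1.
Test 1: faults giving observed 1 are {U2 stuck-at-1, U2 inverted output, U5 stuck-at-1, U5 inverted output}.
Test 2 (A=1, B=1, C=0): fault-free U1=1, U2=1, U3=1, U4=1, U5=1 → 1; observed 1. Eliminates U2 inverted output, U5 inverted output.
Test 3 (A=1, B=0, C=1): fault-free U1=0, U2=1, U3=0, U4=0, U5=0 → 0; observed 0. Eliminates U5 stuck-at-1.
Only U2 stuck-at-1 is consistent with every test.

U2 stuck-at-1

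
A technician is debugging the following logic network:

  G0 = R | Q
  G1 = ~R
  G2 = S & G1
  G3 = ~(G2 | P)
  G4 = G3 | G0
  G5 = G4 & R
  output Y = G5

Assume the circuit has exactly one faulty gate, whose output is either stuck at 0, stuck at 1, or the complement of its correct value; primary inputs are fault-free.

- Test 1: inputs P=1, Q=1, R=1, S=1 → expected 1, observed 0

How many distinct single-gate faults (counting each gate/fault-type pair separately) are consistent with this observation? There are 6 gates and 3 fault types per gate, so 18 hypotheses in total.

6

Fault-free: G0=1, G1=0, G2=0, G3=0, G4=1, G5=1 → 1. Observed 0.
  G0: stuck-at-0, inverted output ✓; others ✗
  G1: none of the 3 fault types match ✗
  G2: none of the 3 fault types match ✗
  G3: none of the 3 fault types match ✗
  G4: stuck-at-0, inverted output ✓; others ✗
  G5: stuck-at-0, inverted output ✓; others ✗
Consistent faults: {G0 stuck-at-0, G0 inverted output, G4 stuck-at-0, G4 inverted output, G5 stuck-at-0, G5 inverted output} — 6 in all.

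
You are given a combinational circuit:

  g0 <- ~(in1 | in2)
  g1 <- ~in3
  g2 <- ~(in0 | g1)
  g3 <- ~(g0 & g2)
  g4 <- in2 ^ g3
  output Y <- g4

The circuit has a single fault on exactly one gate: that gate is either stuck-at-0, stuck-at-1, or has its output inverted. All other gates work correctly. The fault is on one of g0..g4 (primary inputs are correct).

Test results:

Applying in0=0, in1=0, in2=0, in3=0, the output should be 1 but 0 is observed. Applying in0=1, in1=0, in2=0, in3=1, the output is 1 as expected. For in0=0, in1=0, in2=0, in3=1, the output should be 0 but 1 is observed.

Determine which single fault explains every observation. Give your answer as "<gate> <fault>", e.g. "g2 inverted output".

g1 inverted output

Fault-free values for test 1 (in0=0, in1=0, in2=0, in3=0): g0=1, g1=1, g2=0, g3=1, g4=1, giving Y=1. Observed 0.
Test 1: faults giving observed 0 are {g1 stuck-at-0, g1 inverted output, g2 stuck-at-1, g2 inverted output, g3 stuck-at-0, g3 inverted output, g4 stuck-at-0, g4 inverted output}.
Test 2 (in0=1, in1=0, in2=0, in3=1): fault-free g0=1, g1=0, g2=0, g3=1, g4=1 → 1; observed 1. Eliminates g2 stuck-at-1, g2 inverted output, g3 stuck-at-0, g3 inverted output, g4 stuck-at-0, g4 inverted output.
Test 3 (in0=0, in1=0, in2=0, in3=1): fault-free g0=1, g1=0, g2=1, g3=0, g4=0 → 0; observed 1. Eliminates g1 stuck-at-0.
Only g1 inverted output is consistent with every test.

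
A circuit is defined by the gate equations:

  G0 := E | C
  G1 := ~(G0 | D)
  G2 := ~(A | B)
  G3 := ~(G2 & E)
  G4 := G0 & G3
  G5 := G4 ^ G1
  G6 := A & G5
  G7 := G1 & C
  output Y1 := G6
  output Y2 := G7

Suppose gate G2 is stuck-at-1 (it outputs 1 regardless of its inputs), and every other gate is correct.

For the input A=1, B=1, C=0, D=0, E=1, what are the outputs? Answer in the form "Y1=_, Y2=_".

Propagate with G2 forced: G0=1, G1=0, G2=1 [stuck-at-1], G3=0, G4=0, G5=0, G6=0, G7=0.
So the outputs are Y1=0, Y2=0. (Without the fault they would be Y1=1, Y2=0.)

Y1=0, Y2=0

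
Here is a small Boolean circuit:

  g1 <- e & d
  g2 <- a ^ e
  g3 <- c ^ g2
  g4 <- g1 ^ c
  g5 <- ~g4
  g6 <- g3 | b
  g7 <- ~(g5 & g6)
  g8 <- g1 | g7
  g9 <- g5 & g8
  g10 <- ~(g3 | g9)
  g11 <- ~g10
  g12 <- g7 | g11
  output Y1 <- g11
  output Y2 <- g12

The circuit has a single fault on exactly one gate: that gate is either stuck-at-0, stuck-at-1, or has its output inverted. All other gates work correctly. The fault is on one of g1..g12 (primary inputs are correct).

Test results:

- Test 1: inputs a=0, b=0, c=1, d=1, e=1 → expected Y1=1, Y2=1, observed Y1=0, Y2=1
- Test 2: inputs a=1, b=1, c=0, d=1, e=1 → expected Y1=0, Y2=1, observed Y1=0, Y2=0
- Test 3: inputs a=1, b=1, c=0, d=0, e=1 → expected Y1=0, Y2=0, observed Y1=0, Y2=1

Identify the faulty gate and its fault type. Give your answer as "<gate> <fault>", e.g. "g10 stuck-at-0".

g1 inverted output

Fault-free values for test 1 (a=0, b=0, c=1, d=1, e=1): g1=1, g2=1, g3=0, g4=0, g5=1, g6=0, g7=1, g8=1, g9=1, g10=0, g11=1, g12=1, giving Y1=1, Y2=1. Observed Y1=0, Y2=1.
Test 1: faults giving observed Y1=0, Y2=1 are {g1 stuck-at-0, g1 inverted output, g4 stuck-at-1, g4 inverted output, g5 stuck-at-0, g5 inverted output, g8 stuck-at-0, g8 inverted output, g9 stuck-at-0, g9 inverted output, g10 stuck-at-1, g10 inverted output, g11 stuck-at-0, g11 inverted output}.
Test 2 (a=1, b=1, c=0, d=1, e=1): fault-free g1=1, g2=0, g3=0, g4=1, g5=0, g6=1, g7=1, g8=1, g9=0, g10=1, g11=0, g12=1 → Y1=0, Y2=1; observed Y1=0, Y2=0. Eliminates g4 stuck-at-1, g4 inverted output, g5 stuck-at-0, g5 inverted output, g8 stuck-at-0, g8 inverted output, g9 stuck-at-0, g9 inverted output, g10 stuck-at-1, g10 inverted output, g11 stuck-at-0, g11 inverted output.
Test 3 (a=1, b=1, c=0, d=0, e=1): fault-free g1=0, g2=0, g3=0, g4=0, g5=1, g6=1, g7=0, g8=0, g9=0, g10=1, g11=0, g12=0 → Y1=0, Y2=0; observed Y1=0, Y2=1. Eliminates g1 stuck-at-0.
Only g1 inverted output is consistent with every test.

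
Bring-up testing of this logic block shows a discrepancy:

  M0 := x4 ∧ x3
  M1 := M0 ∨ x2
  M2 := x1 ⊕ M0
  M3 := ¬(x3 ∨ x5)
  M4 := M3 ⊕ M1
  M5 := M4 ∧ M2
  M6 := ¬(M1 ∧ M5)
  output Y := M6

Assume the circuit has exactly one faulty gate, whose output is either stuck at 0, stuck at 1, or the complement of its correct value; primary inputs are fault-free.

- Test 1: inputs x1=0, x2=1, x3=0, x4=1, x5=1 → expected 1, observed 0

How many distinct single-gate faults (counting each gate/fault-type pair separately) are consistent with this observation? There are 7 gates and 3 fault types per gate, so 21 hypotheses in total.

Fault-free: M0=0, M1=1, M2=0, M3=0, M4=1, M5=0, M6=1 → 1. Observed 0.
  M0: stuck-at-1, inverted output ✓; others ✗
  M1: none of the 3 fault types match ✗
  M2: stuck-at-1, inverted output ✓; others ✗
  M3: none of the 3 fault types match ✗
  M4: none of the 3 fault types match ✗
  M5: stuck-at-1, inverted output ✓; others ✗
  M6: stuck-at-0, inverted output ✓; others ✗
Consistent faults: {M0 stuck-at-1, M0 inverted output, M2 stuck-at-1, M2 inverted output, M5 stuck-at-1, M5 inverted output, M6 stuck-at-0, M6 inverted output} — 8 in all.

8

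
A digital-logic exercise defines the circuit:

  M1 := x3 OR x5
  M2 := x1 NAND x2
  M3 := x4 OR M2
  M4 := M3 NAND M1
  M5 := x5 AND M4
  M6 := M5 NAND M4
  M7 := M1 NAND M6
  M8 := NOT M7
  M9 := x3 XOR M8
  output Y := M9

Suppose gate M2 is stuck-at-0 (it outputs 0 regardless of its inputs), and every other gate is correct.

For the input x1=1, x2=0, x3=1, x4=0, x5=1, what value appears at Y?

Propagate with M2 forced: M1=1, M2=0 [stuck-at-0], M3=0, M4=1, M5=1, M6=0, M7=1, M8=0, M9=1.
So Y = 1. (Without the fault it would be 0.)

1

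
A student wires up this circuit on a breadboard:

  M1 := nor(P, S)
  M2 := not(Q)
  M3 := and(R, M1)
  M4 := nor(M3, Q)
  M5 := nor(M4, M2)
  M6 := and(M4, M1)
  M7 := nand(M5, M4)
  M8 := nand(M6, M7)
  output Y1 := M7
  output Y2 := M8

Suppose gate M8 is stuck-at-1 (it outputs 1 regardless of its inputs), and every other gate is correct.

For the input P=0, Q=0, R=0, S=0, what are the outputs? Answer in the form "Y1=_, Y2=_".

Propagate with M8 forced: M1=1, M2=1, M3=0, M4=1, M5=0, M6=1, M7=1, M8=1 [stuck-at-1].
So the outputs are Y1=1, Y2=1. (Without the fault they would be Y1=1, Y2=0.)

Y1=1, Y2=1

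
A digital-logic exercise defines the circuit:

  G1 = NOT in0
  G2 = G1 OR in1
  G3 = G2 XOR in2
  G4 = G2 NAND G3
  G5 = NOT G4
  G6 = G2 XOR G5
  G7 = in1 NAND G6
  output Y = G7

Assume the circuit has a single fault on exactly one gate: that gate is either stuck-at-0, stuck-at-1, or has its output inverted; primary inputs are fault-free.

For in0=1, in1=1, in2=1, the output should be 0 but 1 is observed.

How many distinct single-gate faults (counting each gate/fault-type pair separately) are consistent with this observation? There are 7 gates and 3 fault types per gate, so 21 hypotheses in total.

Fault-free: G1=0, G2=1, G3=0, G4=1, G5=0, G6=1, G7=0 → 0. Observed 1.
  G1: none of the 3 fault types match ✗
  G2: stuck-at-0, inverted output ✓; others ✗
  G3: stuck-at-1, inverted output ✓; others ✗
  G4: stuck-at-0, inverted output ✓; others ✗
  G5: stuck-at-1, inverted output ✓; others ✗
  G6: stuck-at-0, inverted output ✓; others ✗
  G7: stuck-at-1, inverted output ✓; others ✗
Consistent faults: {G2 stuck-at-0, G2 inverted output, G3 stuck-at-1, G3 inverted output, G4 stuck-at-0, G4 inverted output, G5 stuck-at-1, G5 inverted output, G6 stuck-at-0, G6 inverted output, G7 stuck-at-1, G7 inverted output} — 12 in all.

12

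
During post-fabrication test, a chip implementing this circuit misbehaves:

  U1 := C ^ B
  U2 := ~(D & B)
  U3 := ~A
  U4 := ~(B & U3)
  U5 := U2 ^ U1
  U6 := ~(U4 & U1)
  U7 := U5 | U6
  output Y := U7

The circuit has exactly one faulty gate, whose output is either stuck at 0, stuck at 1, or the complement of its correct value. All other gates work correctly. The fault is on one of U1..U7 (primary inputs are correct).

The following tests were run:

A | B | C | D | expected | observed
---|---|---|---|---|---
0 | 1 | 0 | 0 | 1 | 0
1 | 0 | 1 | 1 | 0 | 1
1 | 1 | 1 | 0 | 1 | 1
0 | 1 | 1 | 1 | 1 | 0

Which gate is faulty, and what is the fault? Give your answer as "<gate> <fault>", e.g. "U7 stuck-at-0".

U6 inverted output

Fault-free values for test 1 (A=0, B=1, C=0, D=0): U1=1, U2=1, U3=1, U4=0, U5=0, U6=1, U7=1, giving Y=1. Observed 0.
Test 1: faults giving observed 0 are {U3 stuck-at-0, U3 inverted output, U4 stuck-at-1, U4 inverted output, U6 stuck-at-0, U6 inverted output, U7 stuck-at-0, U7 inverted output}.
Test 2 (A=1, B=0, C=1, D=1): fault-free U1=1, U2=1, U3=0, U4=1, U5=0, U6=0, U7=0 → 0; observed 1. Eliminates U3 stuck-at-0, U3 inverted output, U4 stuck-at-1, U6 stuck-at-0, U7 stuck-at-0.
Test 3 (A=1, B=1, C=1, D=0): fault-free U1=0, U2=1, U3=0, U4=1, U5=1, U6=1, U7=1 → 1; observed 1. Eliminates U7 inverted output.
Test 4 (A=0, B=1, C=1, D=1): fault-free U1=0, U2=0, U3=1, U4=0, U5=0, U6=1, U7=1 → 1; observed 0. Eliminates U4 inverted output.
Only U6 inverted output is consistent with every test.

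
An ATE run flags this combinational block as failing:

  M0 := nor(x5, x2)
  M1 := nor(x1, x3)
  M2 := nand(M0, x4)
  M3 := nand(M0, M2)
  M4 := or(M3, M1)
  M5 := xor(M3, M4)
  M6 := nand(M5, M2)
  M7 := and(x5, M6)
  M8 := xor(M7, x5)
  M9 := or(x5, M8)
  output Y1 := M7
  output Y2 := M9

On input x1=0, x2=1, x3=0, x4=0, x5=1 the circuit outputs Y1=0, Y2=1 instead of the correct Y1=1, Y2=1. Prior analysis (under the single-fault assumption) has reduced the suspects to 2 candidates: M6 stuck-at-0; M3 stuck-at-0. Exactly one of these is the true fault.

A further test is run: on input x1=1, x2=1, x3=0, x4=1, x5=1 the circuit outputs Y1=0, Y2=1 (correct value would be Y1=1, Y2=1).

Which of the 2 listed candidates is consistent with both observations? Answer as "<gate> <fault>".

Evaluate each candidate on input x1=1, x2=1, x3=0, x4=1, x5=1:
  M6 stuck-at-0: M0=0, M1=0, M2=1, M3=1, M4=1, M5=0, M6=0 [stuck-at-0], M7=0, M8=1, M9=1 → Y1=0, Y2=1 — matches
  M3 stuck-at-0: M0=0, M1=0, M2=1, M3=0 [stuck-at-0], M4=0, M5=0, M6=1, M7=1, M8=0, M9=1 → Y1=1, Y2=1 — eliminated
Only M6 stuck-at-0 reproduces the observed Y1=0, Y2=1.

M6 stuck-at-0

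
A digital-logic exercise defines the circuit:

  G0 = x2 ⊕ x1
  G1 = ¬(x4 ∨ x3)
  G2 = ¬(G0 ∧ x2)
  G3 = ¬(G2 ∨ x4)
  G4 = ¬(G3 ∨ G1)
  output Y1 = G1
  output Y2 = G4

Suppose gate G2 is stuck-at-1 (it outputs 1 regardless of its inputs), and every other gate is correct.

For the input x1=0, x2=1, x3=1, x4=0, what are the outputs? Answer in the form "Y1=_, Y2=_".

Y1=0, Y2=1

Propagate with G2 forced: G0=1, G1=0, G2=1 [stuck-at-1], G3=0, G4=1.
So the outputs are Y1=0, Y2=1. (Without the fault they would be Y1=0, Y2=0.)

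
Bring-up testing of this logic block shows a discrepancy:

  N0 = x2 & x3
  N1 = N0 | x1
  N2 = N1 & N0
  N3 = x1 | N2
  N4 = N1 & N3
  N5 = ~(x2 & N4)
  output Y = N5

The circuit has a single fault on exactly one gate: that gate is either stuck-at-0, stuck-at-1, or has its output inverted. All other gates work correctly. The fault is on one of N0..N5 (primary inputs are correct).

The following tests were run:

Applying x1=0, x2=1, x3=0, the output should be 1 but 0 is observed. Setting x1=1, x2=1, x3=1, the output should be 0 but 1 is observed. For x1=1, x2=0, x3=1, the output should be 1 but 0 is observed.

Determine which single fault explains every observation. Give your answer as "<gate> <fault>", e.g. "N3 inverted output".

Fault-free values for test 1 (x1=0, x2=1, x3=0): N0=0, N1=0, N2=0, N3=0, N4=0, N5=1, giving Y=1. Observed 0.
Test 1: faults giving observed 0 are {N0 stuck-at-1, N0 inverted output, N4 stuck-at-1, N4 inverted output, N5 stuck-at-0, N5 inverted output}.
Test 2 (x1=1, x2=1, x3=1): fault-free N0=1, N1=1, N2=1, N3=1, N4=1, N5=0 → 0; observed 1. Eliminates N0 stuck-at-1, N0 inverted output, N4 stuck-at-1, N5 stuck-at-0.
Test 3 (x1=1, x2=0, x3=1): fault-free N0=0, N1=1, N2=0, N3=1, N4=1, N5=1 → 1; observed 0. Eliminates N4 inverted output.
Only N5 inverted output is consistent with every test.

N5 inverted output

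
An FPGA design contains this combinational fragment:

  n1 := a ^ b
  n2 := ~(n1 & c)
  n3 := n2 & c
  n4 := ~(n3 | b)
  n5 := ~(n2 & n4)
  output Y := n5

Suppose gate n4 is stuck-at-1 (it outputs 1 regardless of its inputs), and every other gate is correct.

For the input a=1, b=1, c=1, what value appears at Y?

0

Propagate with n4 forced: n1=0, n2=1, n3=1, n4=1 [stuck-at-1], n5=0.
So Y = 0. (Without the fault it would be 1.)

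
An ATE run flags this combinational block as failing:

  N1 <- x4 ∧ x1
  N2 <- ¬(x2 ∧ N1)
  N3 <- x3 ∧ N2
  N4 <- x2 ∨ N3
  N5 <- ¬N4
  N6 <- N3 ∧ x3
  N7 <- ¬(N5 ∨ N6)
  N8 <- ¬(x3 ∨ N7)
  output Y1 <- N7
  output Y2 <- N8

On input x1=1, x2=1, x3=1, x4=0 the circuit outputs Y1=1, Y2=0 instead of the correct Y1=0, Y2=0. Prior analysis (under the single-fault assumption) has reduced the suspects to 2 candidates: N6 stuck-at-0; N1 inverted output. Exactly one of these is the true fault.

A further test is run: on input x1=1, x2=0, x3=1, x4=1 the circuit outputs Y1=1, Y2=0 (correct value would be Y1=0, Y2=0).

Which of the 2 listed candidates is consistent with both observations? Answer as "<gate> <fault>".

N6 stuck-at-0

Evaluate each candidate on input x1=1, x2=0, x3=1, x4=1:
  N6 stuck-at-0: N1=1, N2=1, N3=1, N4=1, N5=0, N6=0 [stuck-at-0], N7=1, N8=0 → Y1=1, Y2=0 — matches
  N1 inverted output: N1=0 [inverted output], N2=1, N3=1, N4=1, N5=0, N6=1, N7=0, N8=0 → Y1=0, Y2=0 — eliminated
Only N6 stuck-at-0 reproduces the observed Y1=1, Y2=0.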